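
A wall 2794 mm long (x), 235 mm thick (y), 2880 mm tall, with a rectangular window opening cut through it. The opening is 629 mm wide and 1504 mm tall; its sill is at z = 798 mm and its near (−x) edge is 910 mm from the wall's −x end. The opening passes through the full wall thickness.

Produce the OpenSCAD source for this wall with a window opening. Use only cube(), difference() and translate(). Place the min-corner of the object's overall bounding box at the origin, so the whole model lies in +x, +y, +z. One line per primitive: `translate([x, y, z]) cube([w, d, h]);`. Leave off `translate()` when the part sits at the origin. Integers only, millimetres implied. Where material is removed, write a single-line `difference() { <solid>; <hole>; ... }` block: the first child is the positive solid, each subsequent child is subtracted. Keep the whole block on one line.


difference() { cube([2794, 235, 2880]); translate([910, 0, 798]) cube([629, 235, 1504]); }


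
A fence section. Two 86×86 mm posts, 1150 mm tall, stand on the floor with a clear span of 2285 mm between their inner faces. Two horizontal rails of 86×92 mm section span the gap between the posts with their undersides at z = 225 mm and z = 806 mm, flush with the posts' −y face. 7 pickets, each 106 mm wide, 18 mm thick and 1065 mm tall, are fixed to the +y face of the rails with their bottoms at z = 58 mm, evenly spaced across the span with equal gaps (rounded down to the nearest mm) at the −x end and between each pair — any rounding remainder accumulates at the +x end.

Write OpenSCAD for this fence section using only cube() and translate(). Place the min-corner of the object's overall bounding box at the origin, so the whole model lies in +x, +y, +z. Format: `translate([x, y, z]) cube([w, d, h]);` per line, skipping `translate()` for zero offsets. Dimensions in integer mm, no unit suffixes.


cube([86, 86, 1150]);
translate([2371, 0, 0]) cube([86, 86, 1150]);
translate([86, 0, 225]) cube([2285, 86, 92]);
translate([86, 0, 806]) cube([2285, 86, 92]);
translate([278, 86, 58]) cube([106, 18, 1065]);
translate([576, 86, 58]) cube([106, 18, 1065]);
translate([874, 86, 58]) cube([106, 18, 1065]);
translate([1172, 86, 58]) cube([106, 18, 1065]);
translate([1470, 86, 58]) cube([106, 18, 1065]);
translate([1768, 86, 58]) cube([106, 18, 1065]);
translate([2066, 86, 58]) cube([106, 18, 1065]);


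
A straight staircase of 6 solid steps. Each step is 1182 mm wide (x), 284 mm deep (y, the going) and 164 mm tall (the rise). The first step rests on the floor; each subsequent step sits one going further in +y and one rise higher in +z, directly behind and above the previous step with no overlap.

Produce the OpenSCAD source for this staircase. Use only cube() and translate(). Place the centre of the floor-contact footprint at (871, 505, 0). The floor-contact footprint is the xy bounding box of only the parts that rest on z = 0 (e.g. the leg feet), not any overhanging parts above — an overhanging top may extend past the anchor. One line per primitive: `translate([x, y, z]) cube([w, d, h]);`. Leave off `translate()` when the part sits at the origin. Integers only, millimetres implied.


translate([280, 363, 0]) cube([1182, 284, 164]);
translate([280, 647, 164]) cube([1182, 284, 164]);
translate([280, 931, 328]) cube([1182, 284, 164]);
translate([280, 1215, 492]) cube([1182, 284, 164]);
translate([280, 1499, 656]) cube([1182, 284, 164]);
translate([280, 1783, 820]) cube([1182, 284, 164]);


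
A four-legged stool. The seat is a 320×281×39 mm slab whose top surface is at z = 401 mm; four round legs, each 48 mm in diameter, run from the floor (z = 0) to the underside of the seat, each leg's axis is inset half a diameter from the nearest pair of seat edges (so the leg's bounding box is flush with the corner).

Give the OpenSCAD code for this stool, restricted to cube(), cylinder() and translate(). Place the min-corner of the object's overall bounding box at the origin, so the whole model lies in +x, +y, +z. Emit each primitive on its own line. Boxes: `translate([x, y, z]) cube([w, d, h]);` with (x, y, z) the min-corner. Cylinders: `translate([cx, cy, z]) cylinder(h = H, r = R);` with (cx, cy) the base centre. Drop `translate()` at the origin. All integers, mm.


translate([0, 0, 362]) cube([320, 281, 39]);
translate([24, 24, 0]) cylinder(h = 362, r = 24);
translate([296, 24, 0]) cylinder(h = 362, r = 24);
translate([24, 257, 0]) cylinder(h = 362, r = 24);
translate([296, 257, 0]) cylinder(h = 362, r = 24);


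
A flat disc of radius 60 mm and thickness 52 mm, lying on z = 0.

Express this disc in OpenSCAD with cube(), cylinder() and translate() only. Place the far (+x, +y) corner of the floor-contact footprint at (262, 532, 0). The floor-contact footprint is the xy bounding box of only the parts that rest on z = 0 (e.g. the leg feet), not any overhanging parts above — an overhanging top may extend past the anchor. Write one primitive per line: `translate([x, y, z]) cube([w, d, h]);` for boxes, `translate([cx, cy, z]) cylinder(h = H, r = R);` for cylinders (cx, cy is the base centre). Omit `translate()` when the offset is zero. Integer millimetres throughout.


translate([202, 472, 0]) cylinder(h = 52, r = 60);


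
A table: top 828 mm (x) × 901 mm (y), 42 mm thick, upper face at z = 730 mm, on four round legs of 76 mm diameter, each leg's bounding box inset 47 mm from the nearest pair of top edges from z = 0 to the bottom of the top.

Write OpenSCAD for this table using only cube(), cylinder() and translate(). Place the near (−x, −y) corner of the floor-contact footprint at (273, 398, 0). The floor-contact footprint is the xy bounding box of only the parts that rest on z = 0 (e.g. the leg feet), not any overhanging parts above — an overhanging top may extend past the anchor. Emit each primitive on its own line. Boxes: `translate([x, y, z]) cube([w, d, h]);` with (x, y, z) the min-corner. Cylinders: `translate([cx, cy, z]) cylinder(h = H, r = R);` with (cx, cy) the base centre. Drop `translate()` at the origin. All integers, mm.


translate([226, 351, 688]) cube([828, 901, 42]);
translate([311, 436, 0]) cylinder(h = 688, r = 38);
translate([969, 436, 0]) cylinder(h = 688, r = 38);
translate([311, 1167, 0]) cylinder(h = 688, r = 38);
translate([969, 1167, 0]) cylinder(h = 688, r = 38);


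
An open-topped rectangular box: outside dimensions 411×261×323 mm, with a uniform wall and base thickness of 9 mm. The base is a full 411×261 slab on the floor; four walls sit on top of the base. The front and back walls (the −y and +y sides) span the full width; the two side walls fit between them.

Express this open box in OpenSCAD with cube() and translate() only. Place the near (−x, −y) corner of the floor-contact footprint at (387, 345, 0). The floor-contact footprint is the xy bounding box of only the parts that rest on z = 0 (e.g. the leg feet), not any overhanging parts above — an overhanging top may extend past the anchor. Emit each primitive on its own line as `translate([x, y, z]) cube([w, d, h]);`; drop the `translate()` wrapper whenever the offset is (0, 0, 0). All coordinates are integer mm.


translate([387, 345, 0]) cube([411, 261, 9]);
translate([387, 345, 9]) cube([411, 9, 314]);
translate([387, 597, 9]) cube([411, 9, 314]);
translate([387, 354, 9]) cube([9, 243, 314]);
translate([789, 354, 9]) cube([9, 243, 314]);


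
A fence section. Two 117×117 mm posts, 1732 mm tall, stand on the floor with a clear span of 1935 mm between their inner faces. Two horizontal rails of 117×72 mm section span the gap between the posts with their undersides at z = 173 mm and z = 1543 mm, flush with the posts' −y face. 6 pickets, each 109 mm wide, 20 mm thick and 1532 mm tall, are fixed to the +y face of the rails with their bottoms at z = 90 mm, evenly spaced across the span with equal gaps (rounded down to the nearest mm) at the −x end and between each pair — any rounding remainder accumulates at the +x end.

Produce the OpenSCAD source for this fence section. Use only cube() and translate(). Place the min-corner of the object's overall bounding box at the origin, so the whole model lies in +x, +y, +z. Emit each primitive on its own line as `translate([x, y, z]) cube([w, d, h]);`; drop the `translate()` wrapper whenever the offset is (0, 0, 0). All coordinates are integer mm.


cube([117, 117, 1732]);
translate([2052, 0, 0]) cube([117, 117, 1732]);
translate([117, 0, 173]) cube([1935, 117, 72]);
translate([117, 0, 1543]) cube([1935, 117, 72]);
translate([300, 117, 90]) cube([109, 20, 1532]);
translate([592, 117, 90]) cube([109, 20, 1532]);
translate([884, 117, 90]) cube([109, 20, 1532]);
translate([1176, 117, 90]) cube([109, 20, 1532]);
translate([1468, 117, 90]) cube([109, 20, 1532]);
translate([1760, 117, 90]) cube([109, 20, 1532]);


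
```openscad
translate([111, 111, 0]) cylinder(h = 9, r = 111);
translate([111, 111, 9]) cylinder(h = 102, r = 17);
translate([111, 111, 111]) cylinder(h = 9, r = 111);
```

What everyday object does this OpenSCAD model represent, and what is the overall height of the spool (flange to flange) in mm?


A spool. The overall height is 120 mm.

Three coaxial cylinders, large–small–large — a spool. Two 9 mm flanges and a 102 mm core give 9 + 102 + 9 = 120 mm.


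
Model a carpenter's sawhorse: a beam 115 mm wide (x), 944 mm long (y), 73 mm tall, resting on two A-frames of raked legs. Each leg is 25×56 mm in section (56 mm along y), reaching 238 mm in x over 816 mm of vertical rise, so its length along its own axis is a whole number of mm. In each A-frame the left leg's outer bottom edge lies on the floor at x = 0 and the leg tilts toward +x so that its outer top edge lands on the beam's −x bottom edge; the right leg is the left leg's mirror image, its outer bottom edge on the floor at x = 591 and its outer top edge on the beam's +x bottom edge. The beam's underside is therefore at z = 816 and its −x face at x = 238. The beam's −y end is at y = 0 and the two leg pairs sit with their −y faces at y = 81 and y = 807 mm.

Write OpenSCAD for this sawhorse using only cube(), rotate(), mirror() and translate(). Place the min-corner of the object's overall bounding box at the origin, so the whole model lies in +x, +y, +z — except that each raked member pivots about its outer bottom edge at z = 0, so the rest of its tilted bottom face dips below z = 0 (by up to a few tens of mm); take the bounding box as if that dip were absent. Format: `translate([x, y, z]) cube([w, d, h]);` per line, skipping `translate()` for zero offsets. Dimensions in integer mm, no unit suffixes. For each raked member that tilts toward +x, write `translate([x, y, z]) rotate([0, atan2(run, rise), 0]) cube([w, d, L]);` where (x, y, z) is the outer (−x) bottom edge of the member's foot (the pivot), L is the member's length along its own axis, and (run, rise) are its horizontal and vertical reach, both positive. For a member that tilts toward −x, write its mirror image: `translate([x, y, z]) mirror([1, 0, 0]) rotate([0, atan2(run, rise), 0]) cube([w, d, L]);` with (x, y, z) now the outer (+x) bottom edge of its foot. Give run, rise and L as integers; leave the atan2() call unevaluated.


// leg length = √(238² + 816²) = 850
// right-leg outer foot x = 2·238 + 115 = 591
// beam min-corner = (238, 0, 816)
translate([238, 0, 816]) cube([115, 944, 73]);
translate([0, 81, 0]) rotate([0, atan2(238, 816), 0]) cube([25, 56, 850]);
translate([591, 81, 0]) mirror([1, 0, 0]) rotate([0, atan2(238, 816), 0]) cube([25, 56, 850]);
translate([0, 807, 0]) rotate([0, atan2(238, 816), 0]) cube([25, 56, 850]);
translate([591, 807, 0]) mirror([1, 0, 0]) rotate([0, atan2(238, 816), 0]) cube([25, 56, 850]);


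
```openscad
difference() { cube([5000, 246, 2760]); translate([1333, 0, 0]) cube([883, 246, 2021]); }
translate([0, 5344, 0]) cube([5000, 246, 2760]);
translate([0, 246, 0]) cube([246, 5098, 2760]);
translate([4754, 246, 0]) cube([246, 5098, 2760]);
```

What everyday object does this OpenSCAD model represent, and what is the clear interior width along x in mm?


A single room. The interior width is 4508 mm.

Four walls enclosing a rectangle with a door in the front wall — a room. Outside width 5000 minus two 246 mm walls gives 4508 mm.


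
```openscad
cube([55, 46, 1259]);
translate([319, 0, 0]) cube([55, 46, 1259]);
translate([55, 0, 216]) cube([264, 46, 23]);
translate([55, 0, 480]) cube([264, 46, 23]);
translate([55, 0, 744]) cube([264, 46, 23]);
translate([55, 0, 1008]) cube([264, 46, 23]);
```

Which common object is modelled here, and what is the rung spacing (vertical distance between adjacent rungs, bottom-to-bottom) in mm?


A ladder. The rung spacing is 264 mm.

Two tall 55×46 posts with 4 short bars between them — a ladder. Adjacent rungs sit at z = 216 and z = 480, so the spacing is 480 − 216 = 264 mm.


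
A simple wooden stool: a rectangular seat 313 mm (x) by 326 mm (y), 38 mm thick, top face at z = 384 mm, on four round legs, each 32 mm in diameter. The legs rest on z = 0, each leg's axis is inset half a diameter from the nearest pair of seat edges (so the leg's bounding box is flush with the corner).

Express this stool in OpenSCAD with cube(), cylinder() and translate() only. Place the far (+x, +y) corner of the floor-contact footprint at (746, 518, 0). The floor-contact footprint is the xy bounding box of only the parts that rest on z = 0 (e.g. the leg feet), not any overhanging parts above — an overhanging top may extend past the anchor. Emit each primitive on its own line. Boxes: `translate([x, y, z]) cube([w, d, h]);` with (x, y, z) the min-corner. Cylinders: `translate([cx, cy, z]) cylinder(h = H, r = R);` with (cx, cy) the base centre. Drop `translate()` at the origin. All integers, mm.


translate([433, 192, 346]) cube([313, 326, 38]);
translate([449, 208, 0]) cylinder(h = 346, r = 16);
translate([730, 208, 0]) cylinder(h = 346, r = 16);
translate([449, 502, 0]) cylinder(h = 346, r = 16);
translate([730, 502, 0]) cylinder(h = 346, r = 16);


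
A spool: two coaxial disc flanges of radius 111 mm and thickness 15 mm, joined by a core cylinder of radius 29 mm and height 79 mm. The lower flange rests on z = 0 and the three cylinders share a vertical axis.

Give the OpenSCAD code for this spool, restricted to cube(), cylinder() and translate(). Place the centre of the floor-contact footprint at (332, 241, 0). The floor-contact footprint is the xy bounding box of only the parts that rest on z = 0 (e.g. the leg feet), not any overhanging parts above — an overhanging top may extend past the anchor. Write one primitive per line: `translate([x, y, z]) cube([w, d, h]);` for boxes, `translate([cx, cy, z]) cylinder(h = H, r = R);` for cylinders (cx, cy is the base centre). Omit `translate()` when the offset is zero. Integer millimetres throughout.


translate([332, 241, 0]) cylinder(h = 15, r = 111);
translate([332, 241, 15]) cylinder(h = 79, r = 29);
translate([332, 241, 94]) cylinder(h = 15, r = 111);


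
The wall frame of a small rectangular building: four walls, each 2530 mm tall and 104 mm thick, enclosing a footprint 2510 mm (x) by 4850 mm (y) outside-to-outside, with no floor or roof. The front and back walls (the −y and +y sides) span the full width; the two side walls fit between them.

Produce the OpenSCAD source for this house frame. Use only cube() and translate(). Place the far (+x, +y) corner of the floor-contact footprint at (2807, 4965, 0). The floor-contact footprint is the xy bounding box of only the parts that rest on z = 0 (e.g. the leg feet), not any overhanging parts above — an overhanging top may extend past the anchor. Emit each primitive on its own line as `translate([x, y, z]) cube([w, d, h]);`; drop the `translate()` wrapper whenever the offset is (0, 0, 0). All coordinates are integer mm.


translate([297, 115, 0]) cube([2510, 104, 2530]);
translate([297, 4861, 0]) cube([2510, 104, 2530]);
translate([297, 219, 0]) cube([104, 4642, 2530]);
translate([2703, 219, 0]) cube([104, 4642, 2530]);


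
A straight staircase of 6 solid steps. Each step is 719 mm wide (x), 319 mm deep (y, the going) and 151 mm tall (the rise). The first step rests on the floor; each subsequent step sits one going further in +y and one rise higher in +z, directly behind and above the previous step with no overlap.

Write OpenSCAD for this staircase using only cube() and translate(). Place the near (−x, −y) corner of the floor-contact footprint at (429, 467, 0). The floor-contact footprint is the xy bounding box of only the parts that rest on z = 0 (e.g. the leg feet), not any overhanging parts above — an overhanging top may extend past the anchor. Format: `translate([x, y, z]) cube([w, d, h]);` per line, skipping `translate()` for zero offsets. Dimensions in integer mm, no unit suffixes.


translate([429, 467, 0]) cube([719, 319, 151]);
translate([429, 786, 151]) cube([719, 319, 151]);
translate([429, 1105, 302]) cube([719, 319, 151]);
translate([429, 1424, 453]) cube([719, 319, 151]);
translate([429, 1743, 604]) cube([719, 319, 151]);
translate([429, 2062, 755]) cube([719, 319, 151]);


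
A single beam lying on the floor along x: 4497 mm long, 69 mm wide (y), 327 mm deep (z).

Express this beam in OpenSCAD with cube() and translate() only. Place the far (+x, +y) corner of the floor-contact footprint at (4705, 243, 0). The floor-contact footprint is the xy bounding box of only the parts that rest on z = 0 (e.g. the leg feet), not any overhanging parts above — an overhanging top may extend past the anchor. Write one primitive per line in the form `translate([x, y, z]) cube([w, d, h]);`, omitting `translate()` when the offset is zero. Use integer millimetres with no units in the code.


translate([208, 174, 0]) cube([4497, 69, 327]);


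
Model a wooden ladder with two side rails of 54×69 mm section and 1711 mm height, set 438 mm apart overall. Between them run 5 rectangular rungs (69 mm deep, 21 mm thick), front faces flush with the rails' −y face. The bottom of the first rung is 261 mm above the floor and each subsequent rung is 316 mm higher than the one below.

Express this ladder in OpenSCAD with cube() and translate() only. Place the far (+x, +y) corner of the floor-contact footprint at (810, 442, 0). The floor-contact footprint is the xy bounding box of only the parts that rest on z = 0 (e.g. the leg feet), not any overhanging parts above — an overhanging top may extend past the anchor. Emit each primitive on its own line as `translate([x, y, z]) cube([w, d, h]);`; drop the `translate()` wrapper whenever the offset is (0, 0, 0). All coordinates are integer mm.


// rung span = 438 - 2*54 = 330
// rung[k] z = 261 + k*316
translate([372, 373, 0]) cube([54, 69, 1711]);
translate([756, 373, 0]) cube([54, 69, 1711]);
translate([426, 373, 261]) cube([330, 69, 21]);
translate([426, 373, 577]) cube([330, 69, 21]);
translate([426, 373, 893]) cube([330, 69, 21]);
translate([426, 373, 1209]) cube([330, 69, 21]);
translate([426, 373, 1525]) cube([330, 69, 21]);


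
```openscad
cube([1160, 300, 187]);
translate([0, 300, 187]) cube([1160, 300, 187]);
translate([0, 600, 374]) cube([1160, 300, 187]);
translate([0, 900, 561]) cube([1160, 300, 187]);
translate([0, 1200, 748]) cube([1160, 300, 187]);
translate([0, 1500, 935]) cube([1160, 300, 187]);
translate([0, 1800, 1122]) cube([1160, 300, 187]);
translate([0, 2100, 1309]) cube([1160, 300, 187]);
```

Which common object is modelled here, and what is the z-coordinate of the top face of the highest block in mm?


A staircase. The total rise is 1496 mm.

8 identical blocks, each offset up and back from the previous — a staircase. Each step is 187 mm tall and there are 8 of them, so the total rise is 8 × 187 = 1496 mm.


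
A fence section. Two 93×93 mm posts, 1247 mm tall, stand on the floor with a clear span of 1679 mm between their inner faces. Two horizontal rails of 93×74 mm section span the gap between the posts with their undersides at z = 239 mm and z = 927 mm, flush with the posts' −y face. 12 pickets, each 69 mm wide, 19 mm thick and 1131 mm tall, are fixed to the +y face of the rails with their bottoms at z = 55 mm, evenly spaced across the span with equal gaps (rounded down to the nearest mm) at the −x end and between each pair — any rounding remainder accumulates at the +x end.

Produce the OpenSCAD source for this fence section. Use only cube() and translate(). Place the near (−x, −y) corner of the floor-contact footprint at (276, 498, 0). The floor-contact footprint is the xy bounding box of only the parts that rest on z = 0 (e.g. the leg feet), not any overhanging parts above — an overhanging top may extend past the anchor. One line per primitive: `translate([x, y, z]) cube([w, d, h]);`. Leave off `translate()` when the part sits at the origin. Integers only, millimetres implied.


translate([276, 498, 0]) cube([93, 93, 1247]);
translate([2048, 498, 0]) cube([93, 93, 1247]);
translate([369, 498, 239]) cube([1679, 93, 74]);
translate([369, 498, 927]) cube([1679, 93, 74]);
translate([434, 591, 55]) cube([69, 19, 1131]);
translate([568, 591, 55]) cube([69, 19, 1131]);
translate([702, 591, 55]) cube([69, 19, 1131]);
translate([836, 591, 55]) cube([69, 19, 1131]);
translate([970, 591, 55]) cube([69, 19, 1131]);
translate([1104, 591, 55]) cube([69, 19, 1131]);
translate([1238, 591, 55]) cube([69, 19, 1131]);
translate([1372, 591, 55]) cube([69, 19, 1131]);
translate([1506, 591, 55]) cube([69, 19, 1131]);
translate([1640, 591, 55]) cube([69, 19, 1131]);
translate([1774, 591, 55]) cube([69, 19, 1131]);
translate([1908, 591, 55]) cube([69, 19, 1131]);


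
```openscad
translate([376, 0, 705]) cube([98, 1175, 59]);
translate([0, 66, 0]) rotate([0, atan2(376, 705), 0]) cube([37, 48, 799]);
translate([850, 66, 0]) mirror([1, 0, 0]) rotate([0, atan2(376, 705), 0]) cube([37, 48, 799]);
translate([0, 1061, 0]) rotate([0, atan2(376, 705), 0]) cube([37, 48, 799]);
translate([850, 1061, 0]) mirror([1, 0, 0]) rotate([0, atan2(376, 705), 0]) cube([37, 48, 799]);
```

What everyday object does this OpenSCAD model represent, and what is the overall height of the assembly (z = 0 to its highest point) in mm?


A sawhorse. The overall height is 764 mm.

A beam across two mirrored pairs of raked legs — a sawhorse. The beam's underside is at z = 705 (matching the legs' vertical rise in atan2(376, 705)) and the beam is 59 mm tall, so its top is at 705 + 59 = 764 mm. The raked legs top out at the beam's underside, so that is the highest point.


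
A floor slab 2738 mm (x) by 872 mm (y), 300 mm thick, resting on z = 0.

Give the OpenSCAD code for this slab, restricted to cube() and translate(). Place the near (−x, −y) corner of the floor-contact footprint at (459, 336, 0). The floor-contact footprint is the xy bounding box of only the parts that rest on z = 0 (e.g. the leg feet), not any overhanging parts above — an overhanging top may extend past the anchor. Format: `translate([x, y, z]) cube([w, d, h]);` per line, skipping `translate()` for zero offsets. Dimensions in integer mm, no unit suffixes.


translate([459, 336, 0]) cube([2738, 872, 300]);


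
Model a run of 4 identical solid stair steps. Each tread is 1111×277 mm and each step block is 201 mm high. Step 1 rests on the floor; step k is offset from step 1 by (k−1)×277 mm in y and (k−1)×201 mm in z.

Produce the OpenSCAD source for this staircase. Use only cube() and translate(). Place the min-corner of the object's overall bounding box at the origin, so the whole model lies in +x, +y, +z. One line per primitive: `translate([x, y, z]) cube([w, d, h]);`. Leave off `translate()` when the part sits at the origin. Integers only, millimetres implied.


cube([1111, 277, 201]);
translate([0, 277, 201]) cube([1111, 277, 201]);
translate([0, 554, 402]) cube([1111, 277, 201]);
translate([0, 831, 603]) cube([1111, 277, 201]);


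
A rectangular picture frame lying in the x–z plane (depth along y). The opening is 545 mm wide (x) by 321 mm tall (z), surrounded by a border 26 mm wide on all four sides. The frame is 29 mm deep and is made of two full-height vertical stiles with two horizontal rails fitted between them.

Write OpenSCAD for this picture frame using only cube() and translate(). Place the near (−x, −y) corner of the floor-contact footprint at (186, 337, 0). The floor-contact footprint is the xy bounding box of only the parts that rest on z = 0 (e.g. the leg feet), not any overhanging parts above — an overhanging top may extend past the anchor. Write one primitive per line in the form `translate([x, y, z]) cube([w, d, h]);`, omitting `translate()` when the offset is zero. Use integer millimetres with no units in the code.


translate([186, 337, 0]) cube([26, 29, 373]);
translate([757, 337, 0]) cube([26, 29, 373]);
translate([212, 337, 0]) cube([545, 29, 26]);
translate([212, 337, 347]) cube([545, 29, 26]);


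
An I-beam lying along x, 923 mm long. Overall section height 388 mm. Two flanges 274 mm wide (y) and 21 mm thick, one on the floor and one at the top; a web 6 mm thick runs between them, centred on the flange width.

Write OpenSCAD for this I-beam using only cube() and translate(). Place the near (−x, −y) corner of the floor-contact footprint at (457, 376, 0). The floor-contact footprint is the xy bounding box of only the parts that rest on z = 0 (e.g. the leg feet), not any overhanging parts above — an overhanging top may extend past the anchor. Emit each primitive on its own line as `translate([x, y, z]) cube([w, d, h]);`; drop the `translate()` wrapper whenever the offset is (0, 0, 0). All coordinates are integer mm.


translate([457, 376, 0]) cube([923, 274, 21]);
translate([457, 510, 21]) cube([923, 6, 346]);
translate([457, 376, 367]) cube([923, 274, 21]);


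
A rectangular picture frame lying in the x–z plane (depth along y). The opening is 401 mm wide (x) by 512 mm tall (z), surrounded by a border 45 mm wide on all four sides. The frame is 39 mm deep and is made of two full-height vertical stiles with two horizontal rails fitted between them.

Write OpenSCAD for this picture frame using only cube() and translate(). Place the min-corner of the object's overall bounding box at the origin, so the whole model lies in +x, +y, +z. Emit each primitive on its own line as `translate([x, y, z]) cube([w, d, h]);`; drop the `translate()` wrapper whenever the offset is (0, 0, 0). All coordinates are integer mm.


cube([45, 39, 602]);
translate([446, 0, 0]) cube([45, 39, 602]);
translate([45, 0, 0]) cube([401, 39, 45]);
translate([45, 0, 557]) cube([401, 39, 45]);


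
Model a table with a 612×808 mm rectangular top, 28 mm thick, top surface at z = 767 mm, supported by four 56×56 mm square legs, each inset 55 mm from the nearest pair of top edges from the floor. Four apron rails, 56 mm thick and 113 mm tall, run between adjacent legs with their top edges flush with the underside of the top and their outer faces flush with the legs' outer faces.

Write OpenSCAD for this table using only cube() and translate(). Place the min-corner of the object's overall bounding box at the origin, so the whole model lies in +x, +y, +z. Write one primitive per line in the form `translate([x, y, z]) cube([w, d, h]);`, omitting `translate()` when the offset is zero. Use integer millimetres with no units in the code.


// leg_h = 767 - 28 = 739
// apron z = 739 - 113 = 626
translate([0, 0, 739]) cube([612, 808, 28]);
translate([55, 55, 0]) cube([56, 56, 739]);
translate([501, 55, 0]) cube([56, 56, 739]);
translate([55, 697, 0]) cube([56, 56, 739]);
translate([501, 697, 0]) cube([56, 56, 739]);
translate([111, 55, 626]) cube([390, 56, 113]);
translate([111, 697, 626]) cube([390, 56, 113]);
translate([55, 111, 626]) cube([56, 586, 113]);
translate([501, 111, 626]) cube([56, 586, 113]);


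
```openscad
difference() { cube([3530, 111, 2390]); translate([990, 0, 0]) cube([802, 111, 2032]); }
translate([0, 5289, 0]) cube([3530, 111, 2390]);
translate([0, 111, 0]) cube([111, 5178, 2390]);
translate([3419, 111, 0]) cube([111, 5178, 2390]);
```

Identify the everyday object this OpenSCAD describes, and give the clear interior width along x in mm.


A single room. The interior width is 3308 mm.

Four walls enclosing a rectangle with a door in the front wall — a room. Outside width 3530 minus two 111 mm walls gives 3308 mm.


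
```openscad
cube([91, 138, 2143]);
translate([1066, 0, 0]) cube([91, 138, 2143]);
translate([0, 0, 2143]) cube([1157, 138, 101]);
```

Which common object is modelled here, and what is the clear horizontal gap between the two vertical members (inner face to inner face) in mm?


A door frame. The clear opening width is 975 mm.

Two 2143 mm tall posts with a header on top — a door frame. The left jamb is 91 mm wide at x = 0; the right jamb starts at x = 1066. The clear opening is 1066 − 91 = 975 mm.


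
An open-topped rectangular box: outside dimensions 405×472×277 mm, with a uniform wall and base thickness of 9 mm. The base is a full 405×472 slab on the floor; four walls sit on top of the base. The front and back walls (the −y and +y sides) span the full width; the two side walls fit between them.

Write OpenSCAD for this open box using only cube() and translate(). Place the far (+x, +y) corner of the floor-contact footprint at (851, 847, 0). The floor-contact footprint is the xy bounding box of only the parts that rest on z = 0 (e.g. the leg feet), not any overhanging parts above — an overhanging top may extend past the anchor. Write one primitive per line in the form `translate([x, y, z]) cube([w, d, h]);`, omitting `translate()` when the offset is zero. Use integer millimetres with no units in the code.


translate([446, 375, 0]) cube([405, 472, 9]);
translate([446, 375, 9]) cube([405, 9, 268]);
translate([446, 838, 9]) cube([405, 9, 268]);
translate([446, 384, 9]) cube([9, 454, 268]);
translate([842, 384, 9]) cube([9, 454, 268]);


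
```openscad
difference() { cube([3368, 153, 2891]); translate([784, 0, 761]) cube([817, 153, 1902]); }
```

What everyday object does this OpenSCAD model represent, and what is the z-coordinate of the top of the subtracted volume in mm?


A wall with a window opening. The window head height is 2663 mm.

A wall with a rectangular opening subtracted — a window. Sill at z = 761, opening 1902 mm tall, so the head is at 761 + 1902 = 2663 mm.


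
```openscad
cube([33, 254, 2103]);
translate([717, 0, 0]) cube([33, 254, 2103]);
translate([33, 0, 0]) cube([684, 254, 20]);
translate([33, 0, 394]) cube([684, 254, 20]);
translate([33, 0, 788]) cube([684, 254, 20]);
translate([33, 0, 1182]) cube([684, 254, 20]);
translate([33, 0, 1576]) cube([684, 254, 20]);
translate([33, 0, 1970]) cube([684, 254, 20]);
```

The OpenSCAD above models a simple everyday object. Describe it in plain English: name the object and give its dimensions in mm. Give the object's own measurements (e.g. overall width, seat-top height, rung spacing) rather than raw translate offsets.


An open bookshelf. Two side panels, each 33 mm thick, 254 mm deep and 2103 mm tall, stand 750 mm apart (outside-to-outside). Between them sit 6 shelves, each 20 mm thick and 254 mm deep, spanning the full gap between the sides. The bottom shelf rests on the floor (its underside at z = 0) and the clear gap between one shelf's top and the next shelf's underside is 374 mm.


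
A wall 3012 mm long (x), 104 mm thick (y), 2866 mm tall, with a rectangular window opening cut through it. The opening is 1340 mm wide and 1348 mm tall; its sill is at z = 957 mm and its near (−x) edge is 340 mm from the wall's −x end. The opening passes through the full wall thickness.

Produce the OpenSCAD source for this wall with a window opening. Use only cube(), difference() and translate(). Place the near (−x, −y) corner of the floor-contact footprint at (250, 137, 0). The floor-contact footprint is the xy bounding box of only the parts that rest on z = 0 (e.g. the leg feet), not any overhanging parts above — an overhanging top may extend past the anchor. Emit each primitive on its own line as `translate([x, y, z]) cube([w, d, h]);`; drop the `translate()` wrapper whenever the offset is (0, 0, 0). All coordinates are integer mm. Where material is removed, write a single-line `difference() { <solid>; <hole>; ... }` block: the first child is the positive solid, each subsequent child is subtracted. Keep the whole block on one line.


difference() { translate([250, 137, 0]) cube([3012, 104, 2866]); translate([590, 137, 957]) cube([1340, 104, 1348]); }


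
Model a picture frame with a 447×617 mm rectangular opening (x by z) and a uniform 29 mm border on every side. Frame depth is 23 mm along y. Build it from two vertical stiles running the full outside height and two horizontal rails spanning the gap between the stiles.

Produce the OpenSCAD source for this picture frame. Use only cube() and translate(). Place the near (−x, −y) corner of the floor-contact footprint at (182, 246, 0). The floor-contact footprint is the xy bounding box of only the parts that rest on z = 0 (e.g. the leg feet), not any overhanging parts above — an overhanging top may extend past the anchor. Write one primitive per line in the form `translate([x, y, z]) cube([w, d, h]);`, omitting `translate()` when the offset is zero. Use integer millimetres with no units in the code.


translate([182, 246, 0]) cube([29, 23, 675]);
translate([658, 246, 0]) cube([29, 23, 675]);
translate([211, 246, 0]) cube([447, 23, 29]);
translate([211, 246, 646]) cube([447, 23, 29]);


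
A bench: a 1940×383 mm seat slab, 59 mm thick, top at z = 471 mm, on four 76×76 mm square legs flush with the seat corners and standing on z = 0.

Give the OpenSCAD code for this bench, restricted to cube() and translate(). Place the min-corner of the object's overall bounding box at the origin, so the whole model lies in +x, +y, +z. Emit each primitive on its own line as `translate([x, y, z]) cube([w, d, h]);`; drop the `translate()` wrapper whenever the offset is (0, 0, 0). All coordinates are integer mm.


translate([0, 0, 412]) cube([1940, 383, 59]);
cube([76, 76, 412]);
translate([0, 307, 0]) cube([76, 76, 412]);
translate([1864, 0, 0]) cube([76, 76, 412]);
translate([1864, 307, 0]) cube([76, 76, 412]);


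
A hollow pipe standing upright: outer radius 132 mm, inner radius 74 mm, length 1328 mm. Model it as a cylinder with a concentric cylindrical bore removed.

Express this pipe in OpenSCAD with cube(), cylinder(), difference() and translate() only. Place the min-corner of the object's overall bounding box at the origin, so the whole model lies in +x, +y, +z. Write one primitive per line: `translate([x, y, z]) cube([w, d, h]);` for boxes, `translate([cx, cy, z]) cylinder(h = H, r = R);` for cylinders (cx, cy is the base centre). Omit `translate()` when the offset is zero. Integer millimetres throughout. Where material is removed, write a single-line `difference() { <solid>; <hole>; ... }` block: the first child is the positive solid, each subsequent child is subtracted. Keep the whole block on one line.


difference() { translate([132, 132, 0]) cylinder(h = 1328, r = 132); translate([132, 132, 0]) cylinder(h = 1328, r = 74); }


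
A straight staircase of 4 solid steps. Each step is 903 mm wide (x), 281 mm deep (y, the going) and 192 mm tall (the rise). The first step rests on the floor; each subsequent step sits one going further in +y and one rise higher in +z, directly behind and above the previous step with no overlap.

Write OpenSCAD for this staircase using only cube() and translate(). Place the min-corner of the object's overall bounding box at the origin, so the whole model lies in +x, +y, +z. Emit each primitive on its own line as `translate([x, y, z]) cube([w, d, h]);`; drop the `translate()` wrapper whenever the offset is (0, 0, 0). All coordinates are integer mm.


cube([903, 281, 192]);
translate([0, 281, 192]) cube([903, 281, 192]);
translate([0, 562, 384]) cube([903, 281, 192]);
translate([0, 843, 576]) cube([903, 281, 192]);


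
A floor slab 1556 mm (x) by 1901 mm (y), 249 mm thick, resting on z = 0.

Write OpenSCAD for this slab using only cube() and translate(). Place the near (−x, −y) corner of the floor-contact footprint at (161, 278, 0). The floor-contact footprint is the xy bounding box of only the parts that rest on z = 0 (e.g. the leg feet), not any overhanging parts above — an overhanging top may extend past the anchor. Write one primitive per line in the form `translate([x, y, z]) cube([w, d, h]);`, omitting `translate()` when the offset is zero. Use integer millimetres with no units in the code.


translate([161, 278, 0]) cube([1556, 1901, 249]);


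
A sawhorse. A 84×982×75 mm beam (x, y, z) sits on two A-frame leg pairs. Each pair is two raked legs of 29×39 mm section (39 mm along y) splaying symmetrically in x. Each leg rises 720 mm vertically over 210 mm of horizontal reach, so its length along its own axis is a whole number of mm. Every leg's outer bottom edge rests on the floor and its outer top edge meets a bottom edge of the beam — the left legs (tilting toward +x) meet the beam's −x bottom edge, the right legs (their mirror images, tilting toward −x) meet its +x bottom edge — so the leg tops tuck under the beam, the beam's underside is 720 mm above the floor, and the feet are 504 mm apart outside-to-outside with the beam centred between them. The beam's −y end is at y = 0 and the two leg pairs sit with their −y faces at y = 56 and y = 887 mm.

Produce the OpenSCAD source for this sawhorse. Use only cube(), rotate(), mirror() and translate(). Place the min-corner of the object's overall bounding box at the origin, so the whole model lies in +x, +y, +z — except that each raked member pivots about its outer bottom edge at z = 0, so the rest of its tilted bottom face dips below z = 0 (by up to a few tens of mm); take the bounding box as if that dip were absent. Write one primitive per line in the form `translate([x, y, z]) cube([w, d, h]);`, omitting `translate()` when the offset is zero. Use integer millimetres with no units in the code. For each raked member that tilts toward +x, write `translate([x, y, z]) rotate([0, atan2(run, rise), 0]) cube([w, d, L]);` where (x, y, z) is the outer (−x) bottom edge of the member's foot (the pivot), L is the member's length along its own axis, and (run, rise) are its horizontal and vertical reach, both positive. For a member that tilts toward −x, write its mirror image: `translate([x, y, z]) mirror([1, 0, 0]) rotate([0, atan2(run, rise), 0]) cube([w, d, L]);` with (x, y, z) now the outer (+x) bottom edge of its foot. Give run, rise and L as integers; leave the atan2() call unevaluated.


translate([210, 0, 720]) cube([84, 982, 75]);
translate([0, 56, 0]) rotate([0, atan2(210, 720), 0]) cube([29, 39, 750]);
translate([504, 56, 0]) mirror([1, 0, 0]) rotate([0, atan2(210, 720), 0]) cube([29, 39, 750]);
translate([0, 887, 0]) rotate([0, atan2(210, 720), 0]) cube([29, 39, 750]);
translate([504, 887, 0]) mirror([1, 0, 0]) rotate([0, atan2(210, 720), 0]) cube([29, 39, 750]);


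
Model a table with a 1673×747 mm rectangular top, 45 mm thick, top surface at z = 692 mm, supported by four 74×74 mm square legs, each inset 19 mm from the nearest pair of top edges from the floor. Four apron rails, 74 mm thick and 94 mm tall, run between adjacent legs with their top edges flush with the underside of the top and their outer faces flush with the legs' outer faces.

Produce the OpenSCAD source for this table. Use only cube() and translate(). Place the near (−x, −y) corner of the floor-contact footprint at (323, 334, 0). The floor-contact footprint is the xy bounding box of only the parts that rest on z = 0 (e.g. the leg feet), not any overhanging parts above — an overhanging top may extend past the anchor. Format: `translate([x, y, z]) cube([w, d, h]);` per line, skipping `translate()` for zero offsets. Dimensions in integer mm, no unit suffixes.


translate([304, 315, 647]) cube([1673, 747, 45]);
translate([323, 334, 0]) cube([74, 74, 647]);
translate([1884, 334, 0]) cube([74, 74, 647]);
translate([323, 969, 0]) cube([74, 74, 647]);
translate([1884, 969, 0]) cube([74, 74, 647]);
translate([397, 334, 553]) cube([1487, 74, 94]);
translate([397, 969, 553]) cube([1487, 74, 94]);
translate([323, 408, 553]) cube([74, 561, 94]);
translate([1884, 408, 553]) cube([74, 561, 94]);
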